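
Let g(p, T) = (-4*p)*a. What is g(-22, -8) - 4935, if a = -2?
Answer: -5111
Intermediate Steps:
g(p, T) = 8*p (g(p, T) = -4*p*(-2) = 8*p)
g(-22, -8) - 4935 = 8*(-22) - 4935 = -176 - 4935 = -5111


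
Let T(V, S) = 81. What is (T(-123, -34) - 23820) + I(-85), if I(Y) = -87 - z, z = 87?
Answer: -23913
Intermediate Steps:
I(Y) = -174 (I(Y) = -87 - 1*87 = -87 - 87 = -174)
(T(-123, -34) - 23820) + I(-85) = (81 - 23820) - 174 = -23739 - 174 = -23913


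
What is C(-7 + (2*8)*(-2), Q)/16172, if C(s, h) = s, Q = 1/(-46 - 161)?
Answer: -3/1244 ≈ -0.0024116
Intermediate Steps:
Q = -1/207 (Q = 1/(-207) = -1/207 ≈ -0.0048309)
C(-7 + (2*8)*(-2), Q)/16172 = (-7 + (2*8)*(-2))/16172 = (-7 + 16*(-2))*(1/16172) = (-7 - 32)*(1/16172) = -39*1/16172 = -3/1244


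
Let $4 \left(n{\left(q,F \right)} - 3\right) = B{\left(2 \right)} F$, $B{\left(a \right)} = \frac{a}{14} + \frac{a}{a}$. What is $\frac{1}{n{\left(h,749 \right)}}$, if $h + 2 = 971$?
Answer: $\frac{1}{217} \approx 0.0046083$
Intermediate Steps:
$h = 969$ ($h = -2 + 971 = 969$)
$B{\left(a \right)} = 1 + \frac{a}{14}$ ($B{\left(a \right)} = a \frac{1}{14} + 1 = \frac{a}{14} + 1 = 1 + \frac{a}{14}$)
$n{\left(q,F \right)} = 3 + \frac{2 F}{7}$ ($n{\left(q,F \right)} = 3 + \frac{\left(1 + \frac{1}{14} \cdot 2\right) F}{4} = 3 + \frac{\left(1 + \frac{1}{7}\right) F}{4} = 3 + \frac{\frac{8}{7} F}{4} = 3 + \frac{2 F}{7}$)
$\frac{1}{n{\left(h,749 \right)}} = \frac{1}{3 + \frac{2}{7} \cdot 749} = \frac{1}{3 + 214} = \frac{1}{217}$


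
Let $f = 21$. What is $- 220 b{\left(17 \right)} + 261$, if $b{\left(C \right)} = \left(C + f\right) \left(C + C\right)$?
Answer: $-283979$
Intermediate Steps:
$b{\left(C \right)} = 2 C \left(21 + C\right)$ ($b{\left(C \right)} = \left(C + 21\right) \left(C + C\right) = \left(21 + C\right) 2 C = 2 C \left(21 + C\right)$)
$- 220 b{\left(17 \right)} + 261 = - 220 \cdot 2 \cdot 17 \left(21 + 17\right) + 261 = - 220 \cdot 2 \cdot 17 \cdot 38 + 261 = \left(-220\right) 1292 + 261 = -284240 + 261 = -283979$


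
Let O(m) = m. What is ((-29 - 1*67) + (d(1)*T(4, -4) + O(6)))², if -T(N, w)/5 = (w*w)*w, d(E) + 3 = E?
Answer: 532900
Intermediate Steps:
d(E) = -3 + E
T(N, w) = -5*w³ (T(N, w) = -5*w*w*w = -5*w²*w = -5*w³)
((-29 - 1*67) + (d(1)*T(4, -4) + O(6)))² = ((-29 - 1*67) + ((-3 + 1)*(-5*(-4)³) + 6))² = ((-29 - 67) + (-(-10)*(-64) + 6))² = (-96 + (-2*320 + 6))² = (-96 + (-640 + 6))² = (-96 - 634)² = (-730)² = 532900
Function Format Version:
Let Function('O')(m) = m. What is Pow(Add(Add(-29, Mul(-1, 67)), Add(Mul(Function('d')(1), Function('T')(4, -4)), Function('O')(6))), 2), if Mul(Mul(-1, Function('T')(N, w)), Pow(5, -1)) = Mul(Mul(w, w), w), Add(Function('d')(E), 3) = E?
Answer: 532900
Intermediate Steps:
Function('d')(E) = Add(-3, E)
Function('T')(N, w) = Mul(-5, Pow(w, 3)) (Function('T')(N, w) = Mul(-5, Mul(Mul(w, w), w)) = Mul(-5, Mul(Pow(w, 2), w)) = Mul(-5, Pow(w, 3)))
Pow(Add(Add(-29, Mul(-1, 67)), Add(Mul(Function('d')(1), Function('T')(4, -4)), Function('O')(6))), 2) = Pow(Add(Add(-29, Mul(-1, 67)), Add(Mul(Add(-3, 1), Mul(-5, Pow(-4, 3))), 6)), 2) = Pow(Add(Add(-29, -67), Add(Mul(-2, Mul(-5, -64)), 6)), 2) = Pow(Add(-96, Add(Mul(-2, 320), 6)), 2) = Pow(Add(-96, Add(-640, 6)), 2) = Pow(Add(-96, -634), 2) = Pow(-730, 2) = 532900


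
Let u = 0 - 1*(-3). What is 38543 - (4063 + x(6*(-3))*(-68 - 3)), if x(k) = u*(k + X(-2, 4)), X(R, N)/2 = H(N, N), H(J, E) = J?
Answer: 32350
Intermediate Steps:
X(R, N) = 2*N
u = 3 (u = 0 + 3 = 3)
x(k) = 24 + 3*k (x(k) = 3*(k + 2*4) = 3*(k + 8) = 3*(8 + k) = 24 + 3*k)
38543 - (4063 + x(6*(-3))*(-68 - 3)) = 38543 - (4063 + (24 + 3*(6*(-3)))*(-68 - 3)) = 38543 - (4063 + (24 + 3*(-18))*(-71)) = 38543 - (4063 + (24 - 54)*(-71)) = 38543 - (4063 - 30*(-71)) = 38543 - (4063 + 2130) = 38543 - 1*6193 = 38543 - 6193 = 32350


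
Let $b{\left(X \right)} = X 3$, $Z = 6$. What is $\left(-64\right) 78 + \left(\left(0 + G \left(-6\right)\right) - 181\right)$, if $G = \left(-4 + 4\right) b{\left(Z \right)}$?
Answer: $-5173$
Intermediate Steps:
$b{\left(X \right)} = 3 X$
$G = 0$ ($G = \left(-4 + 4\right) 3 \cdot 6 = 0 \cdot 18 = 0$)
$\left(-64\right) 78 + \left(\left(0 + G \left(-6\right)\right) - 181\right) = \left(-64\right) 78 + \left(\left(0 + 0 \left(-6\right)\right) - 181\right) = -4992 + \left(\left(0 + 0\right) - 181\right) = -4992 + \left(0 - 181\right) = -4992 - 181 = -5173$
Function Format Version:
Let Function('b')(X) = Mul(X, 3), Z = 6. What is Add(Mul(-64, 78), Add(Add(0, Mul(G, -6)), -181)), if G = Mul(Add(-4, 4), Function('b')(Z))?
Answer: -5173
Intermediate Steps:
Function('b')(X) = Mul(3, X)
G = 0 (G = Mul(Add(-4, 4), Mul(3, 6)) = Mul(0, 18) = 0)
Add(Mul(-64, 78), Add(Add(0, Mul(G, -6)), -181)) = Add(Mul(-64, 78), Add(Add(0, Mul(0, -6)), -181)) = Add(-4992, Add(Add(0, 0), -181)) = Add(-4992, Add(0, -181)) = Add(-4992, -181) = -5173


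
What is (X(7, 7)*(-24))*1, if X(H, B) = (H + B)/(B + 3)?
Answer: -168/5 ≈ -33.600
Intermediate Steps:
X(H, B) = (B + H)/(3 + B)
(X(7, 7)*(-24))*1 = (((7 + 7)/(3 + 7))*(-24))*1 = ((14/10)*(-24))*1 = (((1/10)*14)*(-24))*1 = ((7/5)*(-24))*1 = -168/5*1 = -168/5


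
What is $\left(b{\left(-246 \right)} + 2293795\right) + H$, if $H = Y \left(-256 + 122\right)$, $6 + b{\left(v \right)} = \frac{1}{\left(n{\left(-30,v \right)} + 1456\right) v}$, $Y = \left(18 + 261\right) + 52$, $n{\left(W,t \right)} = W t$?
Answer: $\frac{4889497884359}{2173656} \approx 2.2494 \cdot 10^{6}$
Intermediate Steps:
$Y = 331$ ($Y = 279 + 52 = 331$)
$b{\left(v \right)} = -6 + \frac{1}{v \left(1456 - 30 v\right)}$ ($b{\left(v \right)} = -6 + \frac{1}{\left(- 30 v + 1456\right) v} = -6 + \frac{1}{\left(1456 - 30 v\right) v} = -6 + \frac{1}{v \left(1456 - 30 v\right)}$)
$H = -44354$ ($H = 331 \left(-256 + 122\right) = 331 \left(-134\right) = -44354$)
$\left(b{\left(-246 \right)} + 2293795\right) + H = \left(\frac{-1 - 180 \left(-246\right)^{2} + 8736 \left(-246\right)}{2 \left(-246\right) \left(-728 + 15 \left(-246\right)\right)} + 2293795\right) - 44354 = \left(\frac{1}{2} \left(- \frac{1}{246}\right) \frac{1}{-728 - 3690} \left(-1 - 10892880 - 2149056\right) + 2293795\right) - 44354 = \left(\frac{1}{2} \left(- \frac{1}{246}\right) \frac{1}{-4418} \left(-1 - 10892880 - 2149056\right) + 2293795\right) - 44354 = \left(\frac{1}{2} \left(- \frac{1}{246}\right) \left(- \frac{1}{4418}\right) \left(-13041937\right) + 2293795\right) - 44354 = \left(- \frac{13041937}{2173656} + 2293795\right) - 44354 = \frac{4985908222583}{2173656} - 44354 = \frac{4889497884359}{2173656}$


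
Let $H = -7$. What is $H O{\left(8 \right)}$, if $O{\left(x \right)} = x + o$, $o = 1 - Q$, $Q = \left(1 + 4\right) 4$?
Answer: $77$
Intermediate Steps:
$Q = 20$ ($Q = 5 \cdot 4 = 20$)
$o = -19$ ($o = 1 - 20 = -19$)
$O{\left(x \right)} = -19 + x$ ($O{\left(x \right)} = x - 19 = -19 + x$)
$H O{\left(8 \right)} = - 7 \left(-19 + 8\right) = \left(-7\right) \left(-11\right) = 77$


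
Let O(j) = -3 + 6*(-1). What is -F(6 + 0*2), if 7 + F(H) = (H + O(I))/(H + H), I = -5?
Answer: 29/4 ≈ 7.2500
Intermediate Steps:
O(j) = -9 (O(j) = -3 - 6 = -9)
F(H) = -7 + (-9 + H)/(2*H) (F(H) = -7 + (H - 9)/(H + H) = -7 + (-9 + H)/((2*H)) = -7 + (-9 + H)*(1/(2*H)) = -7 + (-9 + H)/(2*H))
-F(6 + 0*2) = -(-9 - 13*(6 + 0*2))/(2*(6 + 0*2)) = -(-9 - 13*(6 + 0))/(2*(6 + 0)) = -(-9 - 13*6)/(2*6) = -(-9 - 78)/(2*6) = -(-87)/(2*6) = -1*(-29/4) = 29/4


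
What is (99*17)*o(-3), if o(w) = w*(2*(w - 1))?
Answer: 40392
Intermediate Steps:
o(w) = w*(-2 + 2*w) (o(w) = w*(2*(-1 + w)) = w*(-2 + 2*w))
(99*17)*o(-3) = (99*17)*(2*(-3)*(-1 - 3)) = 1683*(2*(-3)*(-4)) = 1683*24 = 40392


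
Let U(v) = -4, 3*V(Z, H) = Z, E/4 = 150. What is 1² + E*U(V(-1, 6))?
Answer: -2399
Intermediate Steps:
E = 600 (E = 4*150 = 600)
V(Z, H) = Z/3
1² + E*U(V(-1, 6)) = 1² + 600*(-4) = 1 - 2400 = -2399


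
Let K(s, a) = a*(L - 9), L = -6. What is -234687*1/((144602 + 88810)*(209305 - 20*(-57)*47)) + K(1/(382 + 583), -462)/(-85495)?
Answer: -28349894930111/349734474129460 ≈ -0.081061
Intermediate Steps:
K(s, a) = -15*a (K(s, a) = a*(-6 - 9) = a*(-15) = -15*a)
-234687*1/((144602 + 88810)*(209305 - 20*(-57)*47)) + K(1/(382 + 583), -462)/(-85495) = -234687*1/((144602 + 88810)*(209305 - 20*(-57)*47)) - 15*(-462)/(-85495) = -234687*1/(233412*(209305 + 1140*47)) + 6930*(-1/85495) = -234687*1/(233412*(209305 + 53580)) - 1386/17099 = -234687/(233412*262885) - 1386/17099 = -234687/61360513620 - 1386/17099 = -234687*1/61360513620 - 1386/17099 = -78229/20453504540 - 1386/17099 = -28349894930111/349734474129460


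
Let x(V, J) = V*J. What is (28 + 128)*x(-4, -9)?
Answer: 5616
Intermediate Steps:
x(V, J) = J*V
(28 + 128)*x(-4, -9) = (28 + 128)*(-9*(-4)) = 156*36 = 5616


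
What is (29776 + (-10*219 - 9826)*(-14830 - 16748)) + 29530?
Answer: 379500554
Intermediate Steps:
(29776 + (-10*219 - 9826)*(-14830 - 16748)) + 29530 = (29776 + (-2190 - 9826)*(-31578)) + 29530 = (29776 - 12016*(-31578)) + 29530 = (29776 + 379441248) + 29530 = 379471024 + 29530 = 379500554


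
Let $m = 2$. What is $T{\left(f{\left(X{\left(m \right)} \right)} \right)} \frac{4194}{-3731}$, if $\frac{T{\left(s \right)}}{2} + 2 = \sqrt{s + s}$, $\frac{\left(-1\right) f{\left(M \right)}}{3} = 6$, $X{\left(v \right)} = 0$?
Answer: $\frac{16776}{3731} - \frac{50328 i}{3731} \approx 4.4964 - 13.489 i$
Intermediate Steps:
$f{\left(M \right)} = -18$ ($f{\left(M \right)} = \left(-3\right) 6 = -18$)
$T{\left(s \right)} = -4 + 2 \sqrt{2} \sqrt{s}$ ($T{\left(s \right)} = -4 + 2 \sqrt{s + s} = -4 + 2 \sqrt{2 s} = -4 + 2 \sqrt{2} \sqrt{s}$)
$T{\left(f{\left(X{\left(m \right)} \right)} \right)} \frac{4194}{-3731} = \left(-4 + 2 \sqrt{2} \sqrt{-18}\right) \frac{4194}{-3731} = \left(-4 + 2 \sqrt{2} \cdot 3 i \sqrt{2}\right) 4194 \left(- \frac{1}{3731}\right) = \left(-4 + 12 i\right) \left(- \frac{4194}{3731}\right) = \frac{16776}{3731} - \frac{50328 i}{3731}$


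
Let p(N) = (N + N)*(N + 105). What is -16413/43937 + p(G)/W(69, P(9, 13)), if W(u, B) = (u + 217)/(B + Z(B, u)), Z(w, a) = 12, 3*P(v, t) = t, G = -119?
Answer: 3579711881/18848973 ≈ 189.92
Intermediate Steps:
P(v, t) = t/3
p(N) = 2*N*(105 + N) (p(N) = (2*N)*(105 + N) = 2*N*(105 + N))
W(u, B) = (217 + u)/(12 + B) (W(u, B) = (u + 217)/(B + 12) = (217 + u)/(12 + B))
-16413/43937 + p(G)/W(69, P(9, 13)) = -16413/43937 + (2*(-119)*(105 - 119))/(((217 + 69)/(12 + (⅓)*13))) = -16413*1/43937 + (2*(-119)*(-14))/((286/(12 + 13/3))) = -16413/43937 + 3332/((286/(49/3))) = -16413/43937 + 3332/(((3/49)*286)) = -16413/43937 + 3332/(858/49) = -16413/43937 + 3332*(49/858) = -16413/43937 + 81634/429 = 3579711881/18848973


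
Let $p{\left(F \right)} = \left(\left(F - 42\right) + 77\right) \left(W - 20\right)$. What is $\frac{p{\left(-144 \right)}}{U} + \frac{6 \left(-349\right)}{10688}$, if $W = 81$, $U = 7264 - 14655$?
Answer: $\frac{27793879}{39497504} \approx 0.70369$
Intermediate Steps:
$U = -7391$
$p{\left(F \right)} = 2135 + 61 F$ ($p{\left(F \right)} = \left(\left(F - 42\right) + 77\right) \left(81 - 20\right) = \left(\left(F - 42\right) + 77\right) 61 = \left(\left(-42 + F\right) + 77\right) 61 = \left(35 + F\right) 61 = 2135 + 61 F$)
$\frac{p{\left(-144 \right)}}{U} + \frac{6 \left(-349\right)}{10688} = \frac{2135 + 61 \left(-144\right)}{-7391} + \frac{6 \left(-349\right)}{10688} = \left(2135 - 8784\right) \left(- \frac{1}{7391}\right) - \frac{1047}{5344} = \left(-6649\right) \left(- \frac{1}{7391}\right) - \frac{1047}{5344} = \frac{6649}{7391} - \frac{1047}{5344} = \frac{27793879}{39497504}$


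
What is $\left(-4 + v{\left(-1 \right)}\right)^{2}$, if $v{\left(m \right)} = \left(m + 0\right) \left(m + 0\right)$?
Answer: $9$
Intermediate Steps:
$v{\left(m \right)} = m^{2}$ ($v{\left(m \right)} = m m = m^{2}$)
$\left(-4 + v{\left(-1 \right)}\right)^{2} = \left(-4 + \left(-1\right)^{2}\right)^{2} = \left(-4 + 1\right)^{2} = \left(-3\right)^{2} = 9$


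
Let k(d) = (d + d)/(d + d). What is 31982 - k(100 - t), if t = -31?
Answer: 31981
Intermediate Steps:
k(d) = 1 (k(d) = (2*d)/((2*d)) = (2*d)*(1/(2*d)) = 1)
31982 - k(100 - t) = 31982 - 1*1 = 31982 - 1 = 31981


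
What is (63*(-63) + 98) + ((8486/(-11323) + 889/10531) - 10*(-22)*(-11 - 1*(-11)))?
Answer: -461667067742/119242513 ≈ -3871.7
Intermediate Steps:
(63*(-63) + 98) + ((8486/(-11323) + 889/10531) - 10*(-22)*(-11 - 1*(-11))) = (-3969 + 98) + ((8486*(-1/11323) + 889*(1/10531)) - (-220)*(-11 + 11)) = -3871 + ((-8486/11323 + 889/10531) - (-220)*0) = -3871 + (-79299919/119242513 - 1*0) = -3871 + (-79299919/119242513 + 0) = -3871 - 79299919/119242513 = -461667067742/119242513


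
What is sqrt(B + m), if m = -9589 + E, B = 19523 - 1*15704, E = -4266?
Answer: 2*I*sqrt(2509) ≈ 100.18*I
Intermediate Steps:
B = 3819 (B = 19523 - 15704 = 3819)
m = -13855 (m = -9589 - 4266 = -13855)
sqrt(B + m) = sqrt(3819 - 13855) = sqrt(-10036) = 2*I*sqrt(2509)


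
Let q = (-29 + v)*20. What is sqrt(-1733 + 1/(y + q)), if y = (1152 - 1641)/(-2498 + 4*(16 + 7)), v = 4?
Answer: I*sqrt(278441952357351)/400837 ≈ 41.629*I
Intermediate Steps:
q = -500 (q = (-29 + 4)*20 = -25*20 = -500)
y = 163/802 (y = -489/(-2498 + 4*23) = -489/(-2498 + 92) = -489/(-2406) = -489*(-1/2406) = 163/802 ≈ 0.20324)
sqrt(-1733 + 1/(y + q)) = sqrt(-1733 + 1/(163/802 - 500)) = sqrt(-1733 + 1/(-400837/802)) = sqrt(-1733 - 802/400837) = sqrt(-694651323/400837) = I*sqrt(278441952357351)/400837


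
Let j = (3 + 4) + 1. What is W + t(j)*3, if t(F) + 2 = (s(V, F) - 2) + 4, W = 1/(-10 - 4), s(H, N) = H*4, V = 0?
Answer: -1/14 ≈ -0.071429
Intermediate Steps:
s(H, N) = 4*H
j = 8 (j = 7 + 1 = 8)
W = -1/14 (W = 1/(-14) = -1/14 ≈ -0.071429)
t(F) = 0 (t(F) = -2 + ((4*0 - 2) + 4) = -2 + ((0 - 2) + 4) = -2 + (-2 + 4) = -2 + 2 = 0)
W + t(j)*3 = -1/14 + 0*3 = -1/14 + 0 = -1/14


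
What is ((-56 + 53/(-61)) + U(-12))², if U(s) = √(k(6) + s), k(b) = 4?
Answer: 12004193/3721 - 13876*I*√2/61 ≈ 3226.1 - 321.7*I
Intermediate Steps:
U(s) = √(4 + s)
((-56 + 53/(-61)) + U(-12))² = ((-56 + 53/(-61)) + √(4 - 12))² = ((-56 + 53*(-1/61)) + √(-8))² = ((-56 - 53/61) + 2*I*√2)² = (-3469/61 + 2*I*√2)²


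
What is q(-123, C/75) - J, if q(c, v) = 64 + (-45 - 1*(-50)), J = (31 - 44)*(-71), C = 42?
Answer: -854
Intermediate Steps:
J = 923 (J = -13*(-71) = 923)
q(c, v) = 69 (q(c, v) = 64 + (-45 + 50) = 64 + 5 = 69)
q(-123, C/75) - J = 69 - 1*923 = 69 - 923 = -854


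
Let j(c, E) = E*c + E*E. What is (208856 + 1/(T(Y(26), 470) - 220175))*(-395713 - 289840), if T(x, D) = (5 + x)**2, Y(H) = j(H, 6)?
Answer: -25968320742719135/181366 ≈ -1.4318e+11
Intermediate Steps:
j(c, E) = E**2 + E*c (j(c, E) = E*c + E**2 = E**2 + E*c)
Y(H) = 36 + 6*H (Y(H) = 6*(6 + H) = 36 + 6*H)
(208856 + 1/(T(Y(26), 470) - 220175))*(-395713 - 289840) = (208856 + 1/((5 + (36 + 6*26))**2 - 220175))*(-395713 - 289840) = (208856 + 1/((5 + (36 + 156))**2 - 220175))*(-685553) = (208856 + 1/((5 + 192)**2 - 220175))*(-685553) = (208856 + 1/(197**2 - 220175))*(-685553) = (208856 + 1/(38809 - 220175))*(-685553) = (208856 + 1/(-181366))*(-685553) = (208856 - 1/181366)*(-685553) = (37879377295/181366)*(-685553) = -25968320742719135/181366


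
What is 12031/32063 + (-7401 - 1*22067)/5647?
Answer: -876893427/181059761 ≈ -4.8431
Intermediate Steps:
12031/32063 + (-7401 - 1*22067)/5647 = 12031*(1/32063) + (-7401 - 22067)*(1/5647) = 12031/32063 - 29468*1/5647 = 12031/32063 - 29468/5647 = -876893427/181059761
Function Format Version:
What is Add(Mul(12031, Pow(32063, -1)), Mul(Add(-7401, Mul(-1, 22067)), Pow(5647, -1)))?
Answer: Rational(-876893427, 181059761) ≈ -4.8431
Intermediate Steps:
Add(Mul(12031, Pow(32063, -1)), Mul(Add(-7401, Mul(-1, 22067)), Pow(5647, -1))) = Add(Mul(12031, Rational(1, 32063)), Mul(Add(-7401, -22067), Rational(1, 5647))) = Add(Rational(12031, 32063), Mul(-29468, Rational(1, 5647))) = Add(Rational(12031, 32063), Rational(-29468, 5647)) = Rational(-876893427, 181059761)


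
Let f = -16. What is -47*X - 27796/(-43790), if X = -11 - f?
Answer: -5131427/21895 ≈ -234.37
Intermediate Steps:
X = 5 (X = -11 - 1*(-16) = -11 + 16 = 5)
-47*X - 27796/(-43790) = -47*5 - 27796/(-43790) = -235 - 27796*(-1)/43790 = -235 - 1*(-13898/21895) = -235 + 13898/21895 = -5131427/21895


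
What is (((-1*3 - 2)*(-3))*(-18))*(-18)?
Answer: 4860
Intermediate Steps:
(((-1*3 - 2)*(-3))*(-18))*(-18) = (((-3 - 2)*(-3))*(-18))*(-18) = (-5*(-3)*(-18))*(-18) = (15*(-18))*(-18) = -270*(-18) = 4860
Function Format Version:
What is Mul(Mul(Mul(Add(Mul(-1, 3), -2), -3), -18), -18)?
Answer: 4860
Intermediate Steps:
Mul(Mul(Mul(Add(Mul(-1, 3), -2), -3), -18), -18) = Mul(Mul(Mul(Add(-3, -2), -3), -18), -18) = Mul(Mul(Mul(-5, -3), -18), -18) = Mul(Mul(15, -18), -18) = Mul(-270, -18) = 4860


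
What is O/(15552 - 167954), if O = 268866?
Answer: -134433/76201 ≈ -1.7642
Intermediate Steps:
O/(15552 - 167954) = 268866/(15552 - 167954) = 268866/(-152402) = 268866*(-1/152402) = -134433/76201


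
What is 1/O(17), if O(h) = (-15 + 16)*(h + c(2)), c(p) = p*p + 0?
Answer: 1/21 ≈ 0.047619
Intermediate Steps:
c(p) = p**2 (c(p) = p**2 + 0 = p**2)
O(h) = 4 + h (O(h) = (-15 + 16)*(h + 2**2) = 1*(h + 4) = 1*(4 + h) = 4 + h)
1/O(17) = 1/(4 + 17) = 1/21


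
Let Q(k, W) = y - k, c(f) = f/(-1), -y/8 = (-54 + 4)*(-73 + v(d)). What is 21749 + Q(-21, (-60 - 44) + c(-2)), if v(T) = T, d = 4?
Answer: -5830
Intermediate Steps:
y = -27600 (y = -8*(-54 + 4)*(-73 + 4) = -(-400)*(-69) = -8*3450 = -27600)
c(f) = -f (c(f) = f*(-1) = -f)
Q(k, W) = -27600 - k
21749 + Q(-21, (-60 - 44) + c(-2)) = 21749 + (-27600 - 1*(-21)) = 21749 + (-27600 + 21) = 21749 - 27579 = -5830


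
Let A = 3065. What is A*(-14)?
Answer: -42910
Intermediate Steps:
A*(-14) = 3065*(-14) = -42910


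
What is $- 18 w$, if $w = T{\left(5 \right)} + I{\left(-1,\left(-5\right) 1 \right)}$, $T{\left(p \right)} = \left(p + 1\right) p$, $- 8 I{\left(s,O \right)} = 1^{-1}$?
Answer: $- \frac{2151}{4} \approx -537.75$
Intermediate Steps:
$I{\left(s,O \right)} = - \frac{1}{8}$ ($I{\left(s,O \right)} = - \frac{1}{8 \cdot 1} = \left(- \frac{1}{8}\right) 1 = - \frac{1}{8}$)
$T{\left(p \right)} = p \left(1 + p\right)$ ($T{\left(p \right)} = \left(1 + p\right) p = p \left(1 + p\right)$)
$w = \frac{239}{8}$ ($w = 5 \left(1 + 5\right) - \frac{1}{8} = 5 \cdot 6 - \frac{1}{8} = 30 - \frac{1}{8} = \frac{239}{8} \approx 29.875$)
$- 18 w = \left(-18\right) \frac{239}{8} = - \frac{2151}{4}$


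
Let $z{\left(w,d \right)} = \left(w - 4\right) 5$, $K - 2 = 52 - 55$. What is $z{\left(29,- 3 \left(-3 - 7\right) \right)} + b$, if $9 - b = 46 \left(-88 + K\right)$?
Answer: $4228$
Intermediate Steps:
$K = -1$ ($K = 2 + \left(52 - 55\right) = 2 - 3 = -1$)
$z{\left(w,d \right)} = -20 + 5 w$ ($z{\left(w,d \right)} = \left(-4 + w\right) 5 = -20 + 5 w$)
$b = 4103$ ($b = 9 - 46 \left(-88 - 1\right) = 9 - 46 \left(-89\right) = 9 - -4094 = 9 + 4094 = 4103$)
$z{\left(29,- 3 \left(-3 - 7\right) \right)} + b = \left(-20 + 5 \cdot 29\right) + 4103 = \left(-20 + 145\right) + 4103 = 125 + 4103 = 4228$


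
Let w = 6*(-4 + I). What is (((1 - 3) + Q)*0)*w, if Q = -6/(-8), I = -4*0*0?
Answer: 0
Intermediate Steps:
I = 0 (I = 0*0 = 0)
Q = 3/4 (Q = -6*(-1/8) = 3/4 ≈ 0.75000)
w = -24 (w = 6*(-4 + 0) = 6*(-4) = -24)
(((1 - 3) + Q)*0)*w = (((1 - 3) + 3/4)*0)*(-24) = ((-2 + 3/4)*0)*(-24) = -5/4*0*(-24) = 0*(-24) = 0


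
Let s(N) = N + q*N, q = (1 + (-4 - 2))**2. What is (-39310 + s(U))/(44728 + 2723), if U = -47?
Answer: -40532/47451 ≈ -0.85419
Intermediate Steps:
q = 25 (q = (1 - 6)**2 = (-5)**2 = 25)
s(N) = 26*N (s(N) = N + 25*N = 26*N)
(-39310 + s(U))/(44728 + 2723) = (-39310 + 26*(-47))/(44728 + 2723) = (-39310 - 1222)/47451 = -40532*1/47451 = -40532/47451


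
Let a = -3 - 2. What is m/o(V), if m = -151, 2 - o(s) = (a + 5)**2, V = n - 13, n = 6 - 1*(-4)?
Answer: -151/2 ≈ -75.500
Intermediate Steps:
n = 10 (n = 6 + 4 = 10)
a = -5
V = -3 (V = 10 - 13 = -3)
o(s) = 2 (o(s) = 2 - (-5 + 5)**2 = 2 - 1*0**2 = 2 - 1*0 = 2 + 0 = 2)
m/o(V) = -151/2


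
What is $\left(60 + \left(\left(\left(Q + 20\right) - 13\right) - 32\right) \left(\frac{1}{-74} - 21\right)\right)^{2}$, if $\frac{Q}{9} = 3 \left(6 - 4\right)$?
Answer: $\frac{1652829025}{5476} \approx 3.0183 \cdot 10^{5}$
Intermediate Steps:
$Q = 54$ ($Q = 9 \cdot 3 \left(6 - 4\right) = 9 \cdot 3 \cdot 2 = 9 \cdot 6 = 54$)
$\left(60 + \left(\left(\left(Q + 20\right) - 13\right) - 32\right) \left(\frac{1}{-74} - 21\right)\right)^{2} = \left(60 + \left(\left(\left(54 + 20\right) - 13\right) - 32\right) \left(\frac{1}{-74} - 21\right)\right)^{2} = \left(60 + \left(\left(74 - 13\right) - 32\right) \left(- \frac{1}{74} - 21\right)\right)^{2} = \left(60 + \left(61 - 32\right) \left(- \frac{1555}{74}\right)\right)^{2} = \left(60 + 29 \left(- \frac{1555}{74}\right)\right)^{2} = \left(60 - \frac{45095}{74}\right)^{2} = \left(- \frac{40655}{74}\right)^{2} = \frac{1652829025}{5476}$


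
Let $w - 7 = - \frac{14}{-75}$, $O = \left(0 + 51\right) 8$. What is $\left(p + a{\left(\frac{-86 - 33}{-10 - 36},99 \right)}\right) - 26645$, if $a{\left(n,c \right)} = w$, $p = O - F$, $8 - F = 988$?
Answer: $- \frac{1893736}{75} \approx -25250.0$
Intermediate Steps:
$F = -980$ ($F = 8 - 988 = -980$)
$O = 408$ ($O = 51 \cdot 8 = 408$)
$p = 1388$ ($p = 408 - -980 = 408 + 980 = 1388$)
$w = \frac{539}{75}$ ($w = 7 - \frac{14}{-75} = 7 - - \frac{14}{75} = 7 + \frac{14}{75} = \frac{539}{75} \approx 7.1867$)
$a{\left(n,c \right)} = \frac{539}{75}$
$\left(p + a{\left(\frac{-86 - 33}{-10 - 36},99 \right)}\right) - 26645 = \left(1388 + \frac{539}{75}\right) - 26645 = \frac{104639}{75} - 26645 = - \frac{1893736}{75}$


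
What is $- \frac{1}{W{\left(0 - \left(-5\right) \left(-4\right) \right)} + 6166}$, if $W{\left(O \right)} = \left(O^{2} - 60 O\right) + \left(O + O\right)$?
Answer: $- \frac{1}{7726} \approx -0.00012943$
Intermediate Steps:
$W{\left(O \right)} = O^{2} - 58 O$ ($W{\left(O \right)} = \left(O^{2} - 60 O\right) + 2 O = O^{2} - 58 O$)
$- \frac{1}{W{\left(0 - \left(-5\right) \left(-4\right) \right)} + 6166} = - \frac{1}{\left(0 - \left(-5\right) \left(-4\right)\right) \left(-58 + \left(0 - \left(-5\right) \left(-4\right)\right)\right) + 6166} = - \frac{1}{\left(0 - 20\right) \left(-58 + \left(0 - 20\right)\right) + 6166} = - \frac{1}{- 20 \left(-58 - 20\right) + 6166} = - \frac{1}{\left(-20\right) \left(-78\right) + 6166} = - \frac{1}{1560 + 6166} = - \frac{1}{7726}$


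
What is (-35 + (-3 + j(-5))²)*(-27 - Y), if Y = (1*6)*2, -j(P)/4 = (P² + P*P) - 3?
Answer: -1421394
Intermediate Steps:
j(P) = 12 - 8*P² (j(P) = -4*((P² + P*P) - 3) = -4*((P² + P²) - 3) = -4*(2*P² - 3) = -4*(-3 + 2*P²) = 12 - 8*P²)
Y = 12 (Y = 6*2 = 12)
(-35 + (-3 + j(-5))²)*(-27 - Y) = (-35 + (-3 + (12 - 8*(-5)²))²)*(-27 - 1*12) = (-35 + (-3 + (12 - 8*25))²)*(-27 - 12) = (-35 + (-3 + (12 - 200))²)*(-39) = (-35 + (-3 - 188)²)*(-39) = (-35 + (-191)²)*(-39) = (-35 + 36481)*(-39) = 36446*(-39) = -1421394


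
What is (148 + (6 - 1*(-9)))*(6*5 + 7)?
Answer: 6031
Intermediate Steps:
(148 + (6 - 1*(-9)))*(6*5 + 7) = (148 + (6 + 9))*(30 + 7) = (148 + 15)*37 = 163*37 = 6031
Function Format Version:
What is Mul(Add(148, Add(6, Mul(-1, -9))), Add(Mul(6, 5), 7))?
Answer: 6031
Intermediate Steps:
Mul(Add(148, Add(6, Mul(-1, -9))), Add(Mul(6, 5), 7)) = Mul(Add(148, Add(6, 9)), Add(30, 7)) = Mul(Add(148, 15), 37) = Mul(163, 37) = 6031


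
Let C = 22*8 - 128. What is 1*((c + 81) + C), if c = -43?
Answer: 86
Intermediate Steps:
C = 48 (C = 176 - 128 = 48)
1*((c + 81) + C) = 1*((-43 + 81) + 48) = 1*(38 + 48) = 1*86 = 86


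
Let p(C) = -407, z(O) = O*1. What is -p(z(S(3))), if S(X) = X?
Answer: 407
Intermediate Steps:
z(O) = O
-p(z(S(3))) = -1*(-407) = 407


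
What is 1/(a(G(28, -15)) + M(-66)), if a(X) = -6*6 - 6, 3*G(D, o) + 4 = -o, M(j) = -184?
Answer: -1/226 ≈ -0.0044248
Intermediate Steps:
G(D, o) = -4/3 - o/3 (G(D, o) = -4/3 + (-o)/3 = -4/3 - o/3)
a(X) = -42 (a(X) = -36 - 6 = -42)
1/(a(G(28, -15)) + M(-66)) = 1/(-42 - 184) = 1/(-226) = -1/226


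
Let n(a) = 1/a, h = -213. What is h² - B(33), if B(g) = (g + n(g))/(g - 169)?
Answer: 101808581/2244 ≈ 45369.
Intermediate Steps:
B(g) = (g + 1/g)/(-169 + g) (B(g) = (g + 1/g)/(g - 169) = (g + 1/g)/(-169 + g))
h² - B(33) = (-213)² - (1 + 33²)/(33*(-169 + 33)) = 45369 - (1 + 1089)/(33*(-136)) = 45369 - (-1)*1090/(33*136) = 45369 - 1*(-545/2244) = 45369 + 545/2244 = 101808581/2244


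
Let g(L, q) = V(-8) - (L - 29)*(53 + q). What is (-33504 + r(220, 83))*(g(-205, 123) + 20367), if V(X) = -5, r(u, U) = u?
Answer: -2048497064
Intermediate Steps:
g(L, q) = -5 - (-29 + L)*(53 + q) (g(L, q) = -5 - (L - 29)*(53 + q) = -5 - (-29 + L)*(53 + q))
(-33504 + r(220, 83))*(g(-205, 123) + 20367) = (-33504 + 220)*((1532 - 53*(-205) + 29*123 - 1*(-205)*123) + 20367) = -33284*((1532 + 10865 + 3567 + 25215) + 20367) = -33284*(41179 + 20367) = -33284*61546 = -2048497064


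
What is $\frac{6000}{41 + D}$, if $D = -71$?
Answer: $-200$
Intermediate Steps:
$\frac{6000}{41 + D} = \frac{6000}{41 - 71} = \frac{6000}{-30} = 6000 \left(- \frac{1}{30}\right) = -200$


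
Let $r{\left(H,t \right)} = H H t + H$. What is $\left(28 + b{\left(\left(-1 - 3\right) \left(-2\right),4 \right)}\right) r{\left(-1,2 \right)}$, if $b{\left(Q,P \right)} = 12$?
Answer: $40$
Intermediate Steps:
$r{\left(H,t \right)} = H + t H^{2}$ ($r{\left(H,t \right)} = H^{2} t + H = t H^{2} + H = H + t H^{2}$)
$\left(28 + b{\left(\left(-1 - 3\right) \left(-2\right),4 \right)}\right) r{\left(-1,2 \right)} = \left(28 + 12\right) \left(- (1 - 2)\right) = 40 \left(- (1 - 2)\right) = 40 \left(\left(-1\right) \left(-1\right)\right) = 40 \cdot 1 = 40$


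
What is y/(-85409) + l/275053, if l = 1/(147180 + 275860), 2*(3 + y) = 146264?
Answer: -8509174977999071/9938056389438080 ≈ -0.85622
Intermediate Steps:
y = 73129 (y = -3 + (½)*146264 = -3 + 73132 = 73129)
l = 1/423040 ≈ 2.3638e-6
y/(-85409) + l/275053 = 73129/(-85409) + (1/423040)/275053 = 73129*(-1/85409) + (1/423040)*(1/275053) = -73129/85409 + 1/116358421120 = -8509174977999071/9938056389438080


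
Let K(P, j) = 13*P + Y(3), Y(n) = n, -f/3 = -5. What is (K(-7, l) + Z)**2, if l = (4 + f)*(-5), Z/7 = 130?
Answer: 675684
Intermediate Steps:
f = 15 (f = -3*(-5) = 15)
Z = 910 (Z = 7*130 = 910)
l = -95 (l = (4 + 15)*(-5) = 19*(-5) = -95)
K(P, j) = 3 + 13*P (K(P, j) = 13*P + 3 = 3 + 13*P)
(K(-7, l) + Z)**2 = ((3 + 13*(-7)) + 910)**2 = ((3 - 91) + 910)**2 = (-88 + 910)**2 = 822**2 = 675684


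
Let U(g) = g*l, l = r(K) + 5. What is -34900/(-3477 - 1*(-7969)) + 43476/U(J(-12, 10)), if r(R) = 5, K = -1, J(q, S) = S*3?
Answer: 3850504/28075 ≈ 137.15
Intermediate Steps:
J(q, S) = 3*S
l = 10 (l = 5 + 5 = 10)
U(g) = 10*g (U(g) = g*10 = 10*g)
-34900/(-3477 - 1*(-7969)) + 43476/U(J(-12, 10)) = -34900/(-3477 - 1*(-7969)) + 43476/((10*(3*10))) = -34900/(-3477 + 7969) + 43476/((10*30)) = -34900/4492 + 43476/300 = -34900*1/4492 + 43476*(1/300) = -8725/1123 + 3623/25 = 3850504/28075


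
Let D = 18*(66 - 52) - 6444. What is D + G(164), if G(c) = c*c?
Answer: 20704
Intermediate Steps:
G(c) = c²
D = -6192 (D = 18*14 - 6444 = 252 - 6444 = -6192)
D + G(164) = -6192 + 164² = -6192 + 26896 = 20704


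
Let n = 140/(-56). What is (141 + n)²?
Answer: 76729/4 ≈ 19182.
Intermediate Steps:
n = -5/2 (n = 140*(-1/56) = -5/2 ≈ -2.5000)
(141 + n)² = (141 - 5/2)² = (277/2)² = 76729/4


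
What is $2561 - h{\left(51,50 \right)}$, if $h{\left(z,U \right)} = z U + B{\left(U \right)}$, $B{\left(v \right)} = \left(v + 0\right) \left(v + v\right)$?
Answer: $-4989$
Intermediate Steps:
$B{\left(v \right)} = 2 v^{2}$ ($B{\left(v \right)} = v 2 v = 2 v^{2}$)
$h{\left(z,U \right)} = 2 U^{2} + U z$ ($h{\left(z,U \right)} = z U + 2 U^{2} = U z + 2 U^{2} = 2 U^{2} + U z$)
$2561 - h{\left(51,50 \right)} = 2561 - 50 \left(51 + 2 \cdot 50\right) = 2561 - 50 \left(51 + 100\right) = 2561 - 50 \cdot 151 = 2561 - 7550 = -4989$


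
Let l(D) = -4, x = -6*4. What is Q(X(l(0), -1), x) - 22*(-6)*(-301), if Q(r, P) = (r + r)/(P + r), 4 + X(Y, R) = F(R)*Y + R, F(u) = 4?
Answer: -595966/15 ≈ -39731.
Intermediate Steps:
x = -24
X(Y, R) = -4 + R + 4*Y (X(Y, R) = -4 + (4*Y + R) = -4 + (R + 4*Y) = -4 + R + 4*Y)
Q(r, P) = 2*r/(P + r) (Q(r, P) = (2*r)/(P + r) = 2*r/(P + r))
Q(X(l(0), -1), x) - 22*(-6)*(-301) = 2*(-4 - 1 + 4*(-4))/(-24 + (-4 - 1 + 4*(-4))) - 22*(-6)*(-301) = 2*(-4 - 1 - 16)/(-24 + (-4 - 1 - 16)) + 132*(-301) = 2*(-21)/(-24 - 21) - 39732 = 2*(-21)/(-45) - 39732 = 2*(-21)*(-1/45) - 39732 = 14/15 - 39732 = -595966/15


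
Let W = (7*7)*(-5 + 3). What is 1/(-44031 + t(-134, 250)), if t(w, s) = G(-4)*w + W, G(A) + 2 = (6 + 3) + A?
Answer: -1/44531 ≈ -2.2456e-5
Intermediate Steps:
G(A) = 7 + A (G(A) = -2 + ((6 + 3) + A) = -2 + (9 + A) = 7 + A)
W = -98 (W = 49*(-2) = -98)
t(w, s) = -98 + 3*w (t(w, s) = (7 - 4)*w - 98 = 3*w - 98 = -98 + 3*w)
1/(-44031 + t(-134, 250)) = 1/(-44031 + (-98 + 3*(-134))) = 1/(-44031 + (-98 - 402)) = 1/(-44031 - 500) = 1/(-44531) = -1/44531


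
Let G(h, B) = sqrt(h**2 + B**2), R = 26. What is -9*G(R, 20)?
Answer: -18*sqrt(269) ≈ -295.22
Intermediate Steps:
G(h, B) = sqrt(B**2 + h**2)
-9*G(R, 20) = -9*sqrt(20**2 + 26**2) = -9*sqrt(400 + 676) = -18*sqrt(269)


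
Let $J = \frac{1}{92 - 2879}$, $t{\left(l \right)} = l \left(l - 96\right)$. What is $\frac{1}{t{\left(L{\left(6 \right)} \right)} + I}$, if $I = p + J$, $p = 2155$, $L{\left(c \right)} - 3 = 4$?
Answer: $\frac{2787}{4269683} \approx 0.00065274$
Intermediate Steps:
$L{\left(c \right)} = 7$ ($L{\left(c \right)} = 3 + 4 = 7$)
$t{\left(l \right)} = l \left(-96 + l\right)$
$J = - \frac{1}{2787}$ ($J = \frac{1}{-2787} = - \frac{1}{2787} \approx -0.00035881$)
$I = \frac{6005984}{2787}$ ($I = 2155 - \frac{1}{2787} = \frac{6005984}{2787} \approx 2155.0$)
$\frac{1}{t{\left(L{\left(6 \right)} \right)} + I} = \frac{1}{7 \left(-96 + 7\right) + \frac{6005984}{2787}} = \frac{1}{7 \left(-89\right) + \frac{6005984}{2787}} = \frac{1}{-623 + \frac{6005984}{2787}} = \frac{1}{\frac{4269683}{2787}} = \frac{2787}{4269683}$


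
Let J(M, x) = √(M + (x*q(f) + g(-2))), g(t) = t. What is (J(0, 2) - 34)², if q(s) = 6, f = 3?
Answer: (34 - √10)² ≈ 950.96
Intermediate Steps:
J(M, x) = √(-2 + M + 6*x) (J(M, x) = √(M + (x*6 - 2)) = √(M + (6*x - 2)) = √(M + (-2 + 6*x)) = √(-2 + M + 6*x))
(J(0, 2) - 34)² = (√(-2 + 0 + 6*2) - 34)² = (√(-2 + 0 + 12) - 34)² = (√10 - 34)² = (-34 + √10)²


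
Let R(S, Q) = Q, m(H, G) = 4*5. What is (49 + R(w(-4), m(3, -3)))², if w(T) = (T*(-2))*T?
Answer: 4761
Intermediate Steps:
w(T) = -2*T² (w(T) = (-2*T)*T = -2*T²)
m(H, G) = 20
(49 + R(w(-4), m(3, -3)))² = (49 + 20)² = 69² = 4761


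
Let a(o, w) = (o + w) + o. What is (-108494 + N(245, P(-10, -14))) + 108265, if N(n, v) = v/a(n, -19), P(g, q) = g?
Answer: -107869/471 ≈ -229.02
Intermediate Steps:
a(o, w) = w + 2*o
N(n, v) = v/(-19 + 2*n)
(-108494 + N(245, P(-10, -14))) + 108265 = (-108494 - 10/(-19 + 2*245)) + 108265 = (-108494 - 10/(-19 + 490)) + 108265 = (-108494 - 10/471) + 108265 = -51100684/471 + 108265 = -107869/471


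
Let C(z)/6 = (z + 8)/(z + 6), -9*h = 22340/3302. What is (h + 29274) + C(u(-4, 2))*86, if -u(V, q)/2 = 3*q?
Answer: 440082692/14859 ≈ 29617.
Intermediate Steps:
h = -11170/14859 (h = -22340/(9*3302) = -1/9*11170/1651 = -11170/14859 ≈ -0.75173)
u(V, q) = -6*q
C(z) = 6*(8 + z)/(6 + z) (C(z) = 6*((z + 8)/(z + 6)) = 6*((8 + z)/(6 + z)) = 6*(8 + z)/(6 + z))
(h + 29274) + C(u(-4, 2))*86 = (-11170/14859 + 29274) + (6*(8 - 6*2)/(6 - 6*2))*86 = 434971196/14859 + (6*(8 - 12)/(6 - 12))*86 = 434971196/14859 + (6*(-4)/(-6))*86 = 434971196/14859 + (6*(-1/6)*(-4))*86 = 434971196/14859 + 4*86 = 434971196/14859 + 344 = 440082692/14859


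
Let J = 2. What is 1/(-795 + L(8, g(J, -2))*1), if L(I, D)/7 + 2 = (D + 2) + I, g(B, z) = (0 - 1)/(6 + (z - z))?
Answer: -6/4441 ≈ -0.0013510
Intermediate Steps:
g(B, z) = -⅙ (g(B, z) = -1/(6 + 0) = -1/6 = -1*⅙ = -⅙)
L(I, D) = 7*D + 7*I (L(I, D) = -14 + 7*((D + 2) + I) = -14 + 7*((2 + D) + I) = -14 + 7*(2 + D + I) = -14 + (14 + 7*D + 7*I) = 7*D + 7*I)
1/(-795 + L(8, g(J, -2))*1) = 1/(-795 + (7*(-⅙) + 7*8)*1) = 1/(-795 + (-7/6 + 56)*1) = 1/(-795 + (329/6)*1) = 1/(-795 + 329/6) = 1/(-4441/6) = -6/4441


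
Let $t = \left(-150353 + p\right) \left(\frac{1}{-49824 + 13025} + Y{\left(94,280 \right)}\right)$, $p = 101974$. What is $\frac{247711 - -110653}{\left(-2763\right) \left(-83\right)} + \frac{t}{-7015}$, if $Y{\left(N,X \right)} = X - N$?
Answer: $\frac{76031490362423123}{59200131265065} \approx 1284.3$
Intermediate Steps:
$t = - \frac{331135532327}{36799}$ ($t = \left(-150353 + 101974\right) \left(\frac{1}{-49824 + 13025} + \left(280 - 94\right)\right) = - 48379 \left(\frac{1}{-36799} + \left(280 - 94\right)\right) = - 48379 \left(- \frac{1}{36799} + 186\right) = \left(-48379\right) \frac{6844613}{36799} = - \frac{331135532327}{36799} \approx -8.9985 \cdot 10^{6}$)
$\frac{247711 - -110653}{\left(-2763\right) \left(-83\right)} + \frac{t}{-7015} = \frac{247711 - -110653}{\left(-2763\right) \left(-83\right)} - \frac{331135532327}{36799 \left(-7015\right)} = \frac{247711 + 110653}{229329} - - \frac{331135532327}{258144985} = 358364 \cdot \frac{1}{229329} + \frac{331135532327}{258144985} = \frac{358364}{229329} + \frac{331135532327}{258144985} = \frac{76031490362423123}{59200131265065}$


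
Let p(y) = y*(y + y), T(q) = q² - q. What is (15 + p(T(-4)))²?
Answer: 664225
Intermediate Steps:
p(y) = 2*y² (p(y) = y*(2*y) = 2*y²)
(15 + p(T(-4)))² = (15 + 2*(-4*(-1 - 4))²)² = (15 + 2*(-4*(-5))²)² = (15 + 2*20²)² = (15 + 2*400)² = (15 + 800)² = 815² = 664225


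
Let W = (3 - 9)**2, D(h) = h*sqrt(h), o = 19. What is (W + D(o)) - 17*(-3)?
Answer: 87 + 19*sqrt(19) ≈ 169.82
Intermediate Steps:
D(h) = h**(3/2)
W = 36 (W = (-6)**2 = 36)
(W + D(o)) - 17*(-3) = (36 + 19**(3/2)) - 17*(-3) = (36 + 19*sqrt(19)) + 51 = 87 + 19*sqrt(19)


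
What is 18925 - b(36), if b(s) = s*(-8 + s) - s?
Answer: 17953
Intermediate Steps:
b(s) = -s + s*(-8 + s)
18925 - b(36) = 18925 - 36*(-9 + 36) = 18925 - 36*27 = 18925 - 1*972 = 18925 - 972 = 17953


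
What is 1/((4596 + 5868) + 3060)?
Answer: 1/13524 ≈ 7.3943e-5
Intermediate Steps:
1/((4596 + 5868) + 3060) = 1/(10464 + 3060) = 1/13524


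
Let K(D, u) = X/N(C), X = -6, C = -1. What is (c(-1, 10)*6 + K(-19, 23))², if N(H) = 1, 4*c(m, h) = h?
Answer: 81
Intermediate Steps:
c(m, h) = h/4
K(D, u) = -6 (K(D, u) = -6/1 = -6*1 = -6)
(c(-1, 10)*6 + K(-19, 23))² = (((¼)*10)*6 - 6)² = ((5/2)*6 - 6)² = (15 - 6)² = 9² = 81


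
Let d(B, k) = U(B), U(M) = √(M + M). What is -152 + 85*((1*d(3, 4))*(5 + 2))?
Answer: -152 + 595*√6 ≈ 1305.4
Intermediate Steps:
U(M) = √2*√M (U(M) = √(2*M) = √2*√M)
d(B, k) = √2*√B
-152 + 85*((1*d(3, 4))*(5 + 2)) = -152 + 85*((1*(√2*√3))*(5 + 2)) = -152 + 85*((1*√6)*7) = -152 + 85*(√6*7) = -152 + 85*(7*√6) = -152 + 595*√6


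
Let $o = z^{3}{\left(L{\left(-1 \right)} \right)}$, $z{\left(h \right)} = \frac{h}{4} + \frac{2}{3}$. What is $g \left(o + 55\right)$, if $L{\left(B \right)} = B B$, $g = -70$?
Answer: $- \frac{3372985}{864} \approx -3903.9$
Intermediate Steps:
$L{\left(B \right)} = B^{2}$
$z{\left(h \right)} = \frac{2}{3} + \frac{h}{4}$ ($z{\left(h \right)} = h \frac{1}{4} + 2 \cdot \frac{1}{3} = \frac{h}{4} + \frac{2}{3} = \frac{2}{3} + \frac{h}{4}$)
$o = \frac{1331}{1728}$ ($o = \left(\frac{2}{3} + \frac{\left(-1\right)^{2}}{4}\right)^{3} = \left(\frac{2}{3} + \frac{1}{4} \cdot 1\right)^{3} = \left(\frac{2}{3} + \frac{1}{4}\right)^{3} = \left(\frac{11}{12}\right)^{3} = \frac{1331}{1728} \approx 0.77025$)
$g \left(o + 55\right) = - 70 \left(\frac{1331}{1728} + 55\right) = \left(-70\right) \frac{96371}{1728} = - \frac{3372985}{864}$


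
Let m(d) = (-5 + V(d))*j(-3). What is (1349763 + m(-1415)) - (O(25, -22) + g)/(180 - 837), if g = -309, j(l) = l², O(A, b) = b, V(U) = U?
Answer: 878397500/657 ≈ 1.3370e+6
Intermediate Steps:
m(d) = -45 + 9*d (m(d) = (-5 + d)*(-3)² = (-5 + d)*9 = -45 + 9*d)
(1349763 + m(-1415)) - (O(25, -22) + g)/(180 - 837) = (1349763 + (-45 + 9*(-1415))) - (-22 - 309)/(180 - 837) = (1349763 + (-45 - 12735)) - (-331)/(-657) = (1349763 - 12780) - (-331)*(-1)/657 = 1336983 - 1*331/657 = 1336983 - 331/657 = 878397500/657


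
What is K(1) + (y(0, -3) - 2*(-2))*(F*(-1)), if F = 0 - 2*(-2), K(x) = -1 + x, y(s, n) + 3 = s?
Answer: -4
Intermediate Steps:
y(s, n) = -3 + s
F = 4 (F = 0 + 4 = 4)
K(1) + (y(0, -3) - 2*(-2))*(F*(-1)) = (-1 + 1) + ((-3 + 0) - 2*(-2))*(4*(-1)) = 0 + (-3 + 4)*(-4) = 0 + 1*(-4) = 0 - 4 = -4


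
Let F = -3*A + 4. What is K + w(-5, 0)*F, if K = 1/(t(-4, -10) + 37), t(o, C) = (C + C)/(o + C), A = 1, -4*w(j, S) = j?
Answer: 1373/1076 ≈ 1.2760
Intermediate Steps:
w(j, S) = -j/4
t(o, C) = 2*C/(C + o) (t(o, C) = (2*C)/(C + o) = 2*C/(C + o))
K = 7/269 (K = 1/(2*(-10)/(-10 - 4) + 37) = 1/(2*(-10)/(-14) + 37) = 1/(2*(-10)*(-1/14) + 37) = 1/(10/7 + 37) = 1/(269/7) = 7/269 ≈ 0.026022)
F = 1 (F = -3*1 + 4 = -3 + 4 = 1)
K + w(-5, 0)*F = 7/269 - ¼*(-5)*1 = 7/269 + (5/4)*1 = 7/269 + 5/4 = 1373/1076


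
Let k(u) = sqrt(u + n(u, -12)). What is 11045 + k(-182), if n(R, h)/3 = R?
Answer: 11045 + 2*I*sqrt(182) ≈ 11045.0 + 26.981*I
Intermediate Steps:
n(R, h) = 3*R
k(u) = 2*sqrt(u) (k(u) = sqrt(u + 3*u) = sqrt(4*u) = 2*sqrt(u))
11045 + k(-182) = 11045 + 2*sqrt(-182) = 11045 + 2*(I*sqrt(182)) = 11045 + 2*I*sqrt(182)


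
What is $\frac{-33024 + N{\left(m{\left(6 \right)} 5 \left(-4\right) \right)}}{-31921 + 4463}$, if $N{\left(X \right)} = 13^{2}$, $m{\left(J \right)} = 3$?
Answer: $\frac{32855}{27458} \approx 1.1966$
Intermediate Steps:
$N{\left(X \right)} = 169$
$\frac{-33024 + N{\left(m{\left(6 \right)} 5 \left(-4\right) \right)}}{-31921 + 4463} = \frac{-33024 + 169}{-31921 + 4463} = - \frac{32855}{-27458} = \left(-32855\right) \left(- \frac{1}{27458}\right) = \frac{32855}{27458}$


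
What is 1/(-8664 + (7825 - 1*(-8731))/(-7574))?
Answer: -3787/32818846 ≈ -0.00011539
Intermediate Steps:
1/(-8664 + (7825 - 1*(-8731))/(-7574)) = 1/(-8664 + (7825 + 8731)*(-1/7574)) = 1/(-8664 + 16556*(-1/7574)) = 1/(-8664 - 8278/3787) = 1/(-32818846/3787) = -3787/32818846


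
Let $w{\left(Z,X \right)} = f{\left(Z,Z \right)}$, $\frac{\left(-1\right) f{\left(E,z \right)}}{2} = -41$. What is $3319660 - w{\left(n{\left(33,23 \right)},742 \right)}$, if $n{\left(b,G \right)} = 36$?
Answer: $3319578$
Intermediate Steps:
$f{\left(E,z \right)} = 82$ ($f{\left(E,z \right)} = \left(-2\right) \left(-41\right) = 82$)
$w{\left(Z,X \right)} = 82$
$3319660 - w{\left(n{\left(33,23 \right)},742 \right)} = 3319660 - 82 = 3319578$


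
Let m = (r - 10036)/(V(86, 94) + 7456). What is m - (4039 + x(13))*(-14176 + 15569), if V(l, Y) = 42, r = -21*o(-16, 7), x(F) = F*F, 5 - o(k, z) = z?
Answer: -21975683253/3749 ≈ -5.8617e+6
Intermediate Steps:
o(k, z) = 5 - z
x(F) = F²
r = 42 (r = -21*(5 - 1*7) = -21*(5 - 7) = -21*(-2) = 42)
m = -4997/3749 (m = (42 - 10036)/(42 + 7456) = -9994/7498 = -9994*1/7498 = -4997/3749 ≈ -1.3329)
m - (4039 + x(13))*(-14176 + 15569) = -4997/3749 - (4039 + 13²)*(-14176 + 15569) = -4997/3749 - (4039 + 169)*1393 = -4997/3749 - 4208*1393 = -4997/3749 - 1*5861744 = -4997/3749 - 5861744 = -21975683253/3749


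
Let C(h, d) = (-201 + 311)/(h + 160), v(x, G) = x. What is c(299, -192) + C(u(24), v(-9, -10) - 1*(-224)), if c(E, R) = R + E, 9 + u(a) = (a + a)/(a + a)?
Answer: 8187/76 ≈ 107.72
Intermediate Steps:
u(a) = -8 (u(a) = -9 + (a + a)/(a + a) = -9 + (2*a)/((2*a)) = -9 + (2*a)*(1/(2*a)) = -9 + 1 = -8)
C(h, d) = 110/(160 + h)
c(E, R) = E + R
c(299, -192) + C(u(24), v(-9, -10) - 1*(-224)) = (299 - 192) + 110/(160 - 8) = 107 + 110/152 = 107 + 110*(1/152) = 107 + 55/76 = 8187/76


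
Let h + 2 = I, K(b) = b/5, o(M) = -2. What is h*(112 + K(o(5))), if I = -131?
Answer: -74214/5 ≈ -14843.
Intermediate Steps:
K(b) = b/5 (K(b) = b*(⅕) = b/5)
h = -133 (h = -2 - 131 = -133)
h*(112 + K(o(5))) = -133*(112 + (⅕)*(-2)) = -133*(112 - ⅖) = -133*558/5 = -74214/5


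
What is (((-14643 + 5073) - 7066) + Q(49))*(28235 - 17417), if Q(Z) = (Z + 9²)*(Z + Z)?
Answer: -42146928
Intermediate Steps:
Q(Z) = 2*Z*(81 + Z) (Q(Z) = (Z + 81)*(2*Z) = (81 + Z)*(2*Z) = 2*Z*(81 + Z))
(((-14643 + 5073) - 7066) + Q(49))*(28235 - 17417) = (((-14643 + 5073) - 7066) + 2*49*(81 + 49))*(28235 - 17417) = ((-9570 - 7066) + 2*49*130)*10818 = (-16636 + 12740)*10818 = -3896*10818 = -42146928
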